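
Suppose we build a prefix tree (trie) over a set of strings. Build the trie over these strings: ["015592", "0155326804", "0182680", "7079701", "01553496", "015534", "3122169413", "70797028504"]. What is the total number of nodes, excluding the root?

42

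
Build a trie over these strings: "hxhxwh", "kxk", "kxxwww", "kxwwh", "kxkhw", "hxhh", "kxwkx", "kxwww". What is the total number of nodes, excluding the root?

22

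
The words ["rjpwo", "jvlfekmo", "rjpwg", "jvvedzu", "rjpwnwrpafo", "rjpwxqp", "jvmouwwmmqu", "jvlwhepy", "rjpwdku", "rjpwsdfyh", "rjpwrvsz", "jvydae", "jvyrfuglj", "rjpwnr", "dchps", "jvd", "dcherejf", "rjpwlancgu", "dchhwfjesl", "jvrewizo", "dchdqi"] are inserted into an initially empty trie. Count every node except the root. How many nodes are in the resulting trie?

Insert word by word; a character creates a node only if that edge doesn't already exist:
  "rjpwo" → 5 new (r, j, p, w, o)
  "jvlfekmo" → 8 new (j, v, l, f, e, k, m, o)
  "rjpwg" → prefix "rjpw" already present; 1 new (g)
  "jvvedzu" → prefix "jv" already present; 5 new (v, e, d, z, u)
  "rjpwnwrpafo" → prefix "rjpw" already present; 7 new (n, w, r, p, a, f, o)
  "rjpwxqp" → prefix "rjpw" already present; 3 new (x, q, p)
  "jvmouwwmmqu" → prefix "jv" already present; 9 new (m, o, u, w, w, m, m, q, u)
  "jvlwhepy" → prefix "jvl" already present; 5 new (w, h, e, p, y)
  "rjpwdku" → prefix "rjpw" already present; 3 new (d, k, u)
  "rjpwsdfyh" → prefix "rjpw" already present; 5 new (s, d, f, y, h)
  "rjpwrvsz" → prefix "rjpw" already present; 4 new (r, v, s, z)
  "jvydae" → prefix "jv" already present; 4 new (y, d, a, e)
  "jvyrfuglj" → prefix "jvy" already present; 6 new (r, f, u, g, l, j)
  "rjpwnr" → prefix "rjpwn" already present; 1 new (r)
  "dchps" → 5 new (d, c, h, p, s)
  "jvd" → prefix "jv" already present; 1 new (d)
  "dcherejf" → prefix "dch" already present; 5 new (e, r, e, j, f)
  "rjpwlancgu" → prefix "rjpw" already present; 6 new (l, a, n, c, g, u)
  "dchhwfjesl" → prefix "dch" already present; 7 new (h, w, f, j, e, s, l)
  "jvrewizo" → prefix "jv" already present; 6 new (r, e, w, i, z, o)
  "dchdqi" → prefix "dch" already present; 3 new (d, q, i)
Total nodes = 5 + 8 + 1 + 5 + 7 + 3 + 9 + 5 + 3 + 5 + 4 + 4 + 6 + 1 + 5 + 1 + 5 + 6 + 7 + 6 + 3 = 99

99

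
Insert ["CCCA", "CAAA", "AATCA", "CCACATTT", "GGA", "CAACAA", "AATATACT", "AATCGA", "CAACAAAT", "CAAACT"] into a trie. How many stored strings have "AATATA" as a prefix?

1

Traverse to the node for "AATATA", then collect every word in that subtree.
Words under "AATATA": AATATACT
Count: 1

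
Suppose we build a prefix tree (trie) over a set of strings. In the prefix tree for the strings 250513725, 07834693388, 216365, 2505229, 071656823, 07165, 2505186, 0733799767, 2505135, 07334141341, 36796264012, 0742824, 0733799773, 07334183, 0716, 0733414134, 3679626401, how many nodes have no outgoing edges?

Leaves are exactly the stored words that no other stored word extends.
Those words: "071656823", "07334141341", "07334183", "0733799767", "0733799773", "0742824", "07834693388", "216365", "2505135", "250513725", "2505186", "2505229", "36796264012"
Leaf count: 13

13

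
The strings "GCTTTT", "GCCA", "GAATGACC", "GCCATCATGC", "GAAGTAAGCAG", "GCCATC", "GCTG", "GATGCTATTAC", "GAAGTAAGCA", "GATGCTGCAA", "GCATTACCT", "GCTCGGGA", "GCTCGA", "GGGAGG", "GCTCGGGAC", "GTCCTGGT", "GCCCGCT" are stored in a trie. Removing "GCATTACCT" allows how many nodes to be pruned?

A node on "GCATTACCT"'s path can go only if nothing else ends at it or branches off below it.
The suffix "ATTACCT" (7 nodes) is used only by "GCATTACCT"; the node for "GC" still has the child "T", so pruning stops there.
Nodes removed: 7

7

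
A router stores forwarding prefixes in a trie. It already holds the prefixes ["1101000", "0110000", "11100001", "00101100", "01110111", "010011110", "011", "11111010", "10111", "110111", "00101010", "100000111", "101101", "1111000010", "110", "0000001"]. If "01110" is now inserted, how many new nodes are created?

0

Every character of "01110" already lies on an existing path (it is a prefix of some stored word).
No new nodes are needed: 0.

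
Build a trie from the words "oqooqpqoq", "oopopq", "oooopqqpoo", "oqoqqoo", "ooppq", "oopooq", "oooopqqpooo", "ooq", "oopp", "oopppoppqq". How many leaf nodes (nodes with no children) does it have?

8

A leaf is a node with no children — equivalently, the end of a word that is not a proper prefix of any other stored word.
Those words: "oooopqqpooo", "oopooq", "oopopq", "oopppoppqq", "ooppq", "ooq", "oqooqpqoq", "oqoqqoo"
Leaf count: 8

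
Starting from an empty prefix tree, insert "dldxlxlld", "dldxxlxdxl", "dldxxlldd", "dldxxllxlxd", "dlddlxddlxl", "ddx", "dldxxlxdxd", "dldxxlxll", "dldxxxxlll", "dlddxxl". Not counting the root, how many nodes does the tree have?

Count nodes per top-level branch (shared prefixes stored once):
  'd'-branch (ddx, dlddlxddlxl, dlddxxl, dldxlxlld, dldxxlldd, dldxxllxlxd, dldxxlxdxd, dldxxlxdxl, dldxxlxll, dldxxxxlll): 43 nodes
Sum: 43

43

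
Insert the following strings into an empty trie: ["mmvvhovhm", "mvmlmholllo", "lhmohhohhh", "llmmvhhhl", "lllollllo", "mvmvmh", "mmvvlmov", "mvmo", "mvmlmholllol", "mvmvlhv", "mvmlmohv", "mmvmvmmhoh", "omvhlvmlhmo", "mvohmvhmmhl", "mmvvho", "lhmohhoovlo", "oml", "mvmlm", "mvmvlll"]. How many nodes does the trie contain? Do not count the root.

Count nodes per top-level branch (shared prefixes stored once):
  'l'-branch (lhmohhohhh, lhmohhoovlo, lllollllo, llmmvhhhl): 29 nodes
  'm'-branch (mmvmvmmhoh, mmvvho, mmvvhovhm, mmvvlmov, mvmlm, mvmlmholllo, mvmlmholllol, mvmlmohv, mvmo, mvmvlhv, mvmvlll, mvmvmh, mvohmvhmmhl): 52 nodes
  'o'-branch (oml, omvhlvmlhmo): 12 nodes
Sum: 93

93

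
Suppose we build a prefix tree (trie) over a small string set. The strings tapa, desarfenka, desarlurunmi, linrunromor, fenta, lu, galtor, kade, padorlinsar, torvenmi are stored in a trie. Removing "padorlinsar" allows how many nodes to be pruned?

11

After clearing the end-marker at "padorlinsar", prune upward until reaching a node still needed by another word.
No other word shares any prefix with "padorlinsar", so all 11 of its nodes go.
Nodes removed: 11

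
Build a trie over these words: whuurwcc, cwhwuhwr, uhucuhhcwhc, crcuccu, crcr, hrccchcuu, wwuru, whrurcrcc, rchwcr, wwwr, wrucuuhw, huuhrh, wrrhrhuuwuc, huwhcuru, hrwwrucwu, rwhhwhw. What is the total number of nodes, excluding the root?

Count nodes per top-level branch (shared prefixes stored once):
  'c'-branch (crcr, crcuccu, cwhwuhwr): 15 nodes
  'h'-branch (hrccchcuu, hrwwrucwu, huuhrh, huwhcuru): 27 nodes
  'r'-branch (rchwcr, rwhhwhw): 12 nodes
  'u'-branch (uhucuhhcwhc): 11 nodes
  'w'-branch (whrurcrcc, whuurwcc, wrrhrhuuwuc, wrucuuhw, wwuru, wwwr): 37 nodes
Sum: 102

102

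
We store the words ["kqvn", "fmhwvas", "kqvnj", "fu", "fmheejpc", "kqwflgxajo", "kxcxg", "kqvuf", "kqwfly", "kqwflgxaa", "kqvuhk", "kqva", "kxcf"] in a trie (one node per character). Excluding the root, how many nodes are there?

Trie structure (* marks end of a word):
(root)
├─ f
│  ├─ m
│  │  └─ h
│  │     ├─ e
│  │     │  └─ e
│  │     │     └─ j
│  │     │        └─ p
│  │     │           └─ c *
│  │     └─ w
│  │        └─ v
│  │           └─ a
│  │              └─ s *
│  └─ u *
└─ k
   ├─ q
   │  ├─ v
   │  │  ├─ a *
   │  │  ├─ n *
   │  │  │  └─ j *
   │  │  └─ u
   │  │     ├─ f *
   │  │     └─ h
   │  │        └─ k *
   │  └─ w
   │     └─ f
   │        └─ l
   │           ├─ g
   │           │  └─ x
   │           │     └─ a
   │           │        ├─ a *
   │           │        └─ j
   │           │           └─ o *
   │           └─ y *
   └─ x
      └─ c
         ├─ f *
         └─ x
            └─ g *
Counting every labelled node above: 38.

38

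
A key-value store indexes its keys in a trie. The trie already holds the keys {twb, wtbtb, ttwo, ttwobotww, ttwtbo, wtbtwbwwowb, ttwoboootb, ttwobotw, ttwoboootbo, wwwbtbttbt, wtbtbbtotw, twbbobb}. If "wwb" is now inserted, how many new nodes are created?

"ww" is already a path in the trie; the remaining "b" must be added.
New nodes needed: |"wwb"| − 2 = 3 − 2 = 1.

1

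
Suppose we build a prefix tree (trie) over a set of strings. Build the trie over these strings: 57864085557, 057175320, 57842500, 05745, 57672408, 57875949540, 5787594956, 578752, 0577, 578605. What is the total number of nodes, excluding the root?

Insert word by word; a character creates a node only if that edge doesn't already exist:
  "57864085557" → 11 new (5, 7, 8, 6, 4, 0, 8, 5, 5, 5, 7)
  "057175320" → 9 new (0, 5, 7, 1, 7, 5, 3, 2, 0)
  "57842500" → prefix "578" already present; 5 new (4, 2, 5, 0, 0)
  "05745" → prefix "057" already present; 2 new (4, 5)
  "57672408" → prefix "57" already present; 6 new (6, 7, 2, 4, 0, 8)
  "57875949540" → prefix "578" already present; 8 new (7, 5, 9, 4, 9, 5, 4, 0)
  "5787594956" → prefix "578759495" already present; 1 new (6)
  "578752" → prefix "57875" already present; 1 new (2)
  "0577" → prefix "057" already present; 1 new (7)
  "578605" → prefix "5786" already present; 2 new (0, 5)
Total nodes = 11 + 9 + 5 + 2 + 6 + 8 + 1 + 1 + 1 + 2 = 46

46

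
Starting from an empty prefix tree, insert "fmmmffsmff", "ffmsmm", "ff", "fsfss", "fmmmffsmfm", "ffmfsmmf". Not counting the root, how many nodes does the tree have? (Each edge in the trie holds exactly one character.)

Trace insertions, counting only characters that open a new branch:
  "fmmmffsmff" → 10 new (f, m, m, m, f, f, s, m, f, f)
  "ffmsmm" → prefix "f" already present; 5 new (f, m, s, m, m)
  "ff" → prefix "ff" already present; 0 new (none)
  "fsfss" → prefix "f" already present; 4 new (s, f, s, s)
  "fmmmffsmfm" → prefix "fmmmffsmf" already present; 1 new (m)
  "ffmfsmmf" → prefix "ffm" already present; 5 new (f, s, m, m, f)
Total nodes = 10 + 5 + 0 + 4 + 1 + 5 = 25

25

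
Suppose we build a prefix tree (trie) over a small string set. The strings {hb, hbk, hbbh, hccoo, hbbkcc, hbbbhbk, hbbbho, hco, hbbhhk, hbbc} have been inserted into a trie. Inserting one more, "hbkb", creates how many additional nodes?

1

Walking "hbkb" from the root, the first 3 characters ("hbk") follow existing edges; "b" is the first miss.
New nodes needed: |"hbkb"| − 3 = 4 − 3 = 1.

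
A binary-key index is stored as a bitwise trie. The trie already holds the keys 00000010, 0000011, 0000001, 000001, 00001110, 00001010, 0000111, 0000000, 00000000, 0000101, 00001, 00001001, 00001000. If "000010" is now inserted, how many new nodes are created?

0

Every character of "000010" already lies on an existing path (it is a prefix of some stored word).
No new nodes are needed: 0.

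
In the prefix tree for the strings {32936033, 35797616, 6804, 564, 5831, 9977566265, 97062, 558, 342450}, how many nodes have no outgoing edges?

9

Leaves are exactly the stored words that no other stored word extends.
Those words: "32936033", "342450", "35797616", "558", "564", "5831", "6804", "97062", "9977566265"
Leaf count: 9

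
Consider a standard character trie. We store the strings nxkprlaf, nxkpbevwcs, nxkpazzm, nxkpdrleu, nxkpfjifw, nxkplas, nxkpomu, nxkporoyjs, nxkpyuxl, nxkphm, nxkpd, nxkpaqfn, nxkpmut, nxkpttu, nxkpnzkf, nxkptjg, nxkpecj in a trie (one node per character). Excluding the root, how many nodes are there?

For each word, the new-node count is its length minus the longest prefix already in the trie:
  "nxkprlaf" → 8 new (n, x, k, p, r, l, a, f)
  "nxkpbevwcs" → prefix "nxkp" already present; 6 new (b, e, v, w, c, s)
  "nxkpazzm" → prefix "nxkp" already present; 4 new (a, z, z, m)
  "nxkpdrleu" → prefix "nxkp" already present; 5 new (d, r, l, e, u)
  "nxkpfjifw" → prefix "nxkp" already present; 5 new (f, j, i, f, w)
  "nxkplas" → prefix "nxkp" already present; 3 new (l, a, s)
  "nxkpomu" → prefix "nxkp" already present; 3 new (o, m, u)
  "nxkporoyjs" → prefix "nxkpo" already present; 5 new (r, o, y, j, s)
  "nxkpyuxl" → prefix "nxkp" already present; 4 new (y, u, x, l)
  "nxkphm" → prefix "nxkp" already present; 2 new (h, m)
  "nxkpd" → prefix "nxkpd" already present; 0 new (none)
  "nxkpaqfn" → prefix "nxkpa" already present; 3 new (q, f, n)
  "nxkpmut" → prefix "nxkp" already present; 3 new (m, u, t)
  "nxkpttu" → prefix "nxkp" already present; 3 new (t, t, u)
  "nxkpnzkf" → prefix "nxkp" already present; 4 new (n, z, k, f)
  "nxkptjg" → prefix "nxkpt" already present; 2 new (j, g)
  "nxkpecj" → prefix "nxkp" already present; 3 new (e, c, j)
Total nodes = 8 + 6 + 4 + 5 + 5 + 3 + 3 + 5 + 4 + 2 + 0 + 3 + 3 + 3 + 4 + 2 + 3 = 63

63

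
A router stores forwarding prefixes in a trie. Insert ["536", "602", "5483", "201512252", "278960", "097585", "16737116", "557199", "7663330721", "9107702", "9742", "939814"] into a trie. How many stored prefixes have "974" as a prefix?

1

Filter for entries beginning with "974":
Words under "974": 9742
Count: 1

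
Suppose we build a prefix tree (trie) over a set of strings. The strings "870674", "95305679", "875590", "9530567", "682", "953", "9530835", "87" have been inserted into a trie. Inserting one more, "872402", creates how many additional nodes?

Walking "872402" from the root, the first 2 characters ("87") follow existing edges; "2" is the first miss.
So 6 − 2 = 4 new nodes.

4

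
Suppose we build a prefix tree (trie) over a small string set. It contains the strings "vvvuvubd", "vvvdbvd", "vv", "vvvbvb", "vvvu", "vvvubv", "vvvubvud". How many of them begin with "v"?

7

Filter for entries beginning with "v":
Matches: "vv", "vvvbvb", "vvvdbvd", "vvvu", "vvvubv", "vvvubvud", "vvvuvubd"
Count: 7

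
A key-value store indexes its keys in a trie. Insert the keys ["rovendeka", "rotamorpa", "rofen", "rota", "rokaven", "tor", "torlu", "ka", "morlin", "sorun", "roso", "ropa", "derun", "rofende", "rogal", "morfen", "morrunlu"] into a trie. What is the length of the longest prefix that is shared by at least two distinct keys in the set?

5

Equivalently: take the maximum, over all pairs, of their longest common prefix length.
e.g. "rofen" and "rofende" share the prefix "rofen" of length 5; no pair shares a longer one.
Longest shared-prefix length: 5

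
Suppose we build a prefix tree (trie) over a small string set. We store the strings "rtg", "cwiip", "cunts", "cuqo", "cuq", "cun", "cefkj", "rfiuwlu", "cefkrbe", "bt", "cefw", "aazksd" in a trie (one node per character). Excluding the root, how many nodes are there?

36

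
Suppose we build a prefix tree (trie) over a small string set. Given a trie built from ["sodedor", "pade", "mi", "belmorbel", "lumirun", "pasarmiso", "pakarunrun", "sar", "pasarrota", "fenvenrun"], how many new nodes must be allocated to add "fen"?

0

"fen" is already a full path in the trie; only an end-marker is added.
No new nodes are needed: 0.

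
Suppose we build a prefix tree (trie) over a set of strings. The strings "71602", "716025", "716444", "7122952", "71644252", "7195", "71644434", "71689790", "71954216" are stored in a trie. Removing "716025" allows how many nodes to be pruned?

Walk "716025" from the leaf back toward the root, removing each node that no remaining word uses.
The suffix "5" (1 node) is used only by "716025"; "71602" is itself a stored word, so pruning stops there.
Nodes removed: 1

1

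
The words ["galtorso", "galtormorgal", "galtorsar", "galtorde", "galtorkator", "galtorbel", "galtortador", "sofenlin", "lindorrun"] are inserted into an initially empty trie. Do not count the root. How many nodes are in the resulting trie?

Trace insertions, counting only characters that open a new branch:
  "galtorso" → 8 new (g, a, l, t, o, r, s, o)
  "galtormorgal" → prefix "galtor" already present; 6 new (m, o, r, g, a, l)
  "galtorsar" → prefix "galtors" already present; 2 new (a, r)
  "galtorde" → prefix "galtor" already present; 2 new (d, e)
  "galtorkator" → prefix "galtor" already present; 5 new (k, a, t, o, r)
  "galtorbel" → prefix "galtor" already present; 3 new (b, e, l)
  "galtortador" → prefix "galtor" already present; 5 new (t, a, d, o, r)
  "sofenlin" → 8 new (s, o, f, e, n, l, i, n)
  "lindorrun" → 9 new (l, i, n, d, o, r, r, u, n)
Total nodes = 8 + 6 + 2 + 2 + 5 + 3 + 5 + 8 + 9 = 48

48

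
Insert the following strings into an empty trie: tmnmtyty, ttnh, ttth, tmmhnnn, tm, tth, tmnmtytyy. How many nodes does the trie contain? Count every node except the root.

20

For each word, the new-node count is its length minus the longest prefix already in the trie:
  "tmnmtyty" → 8 new (t, m, n, m, t, y, t, y)
  "ttnh" → prefix "t" already present; 3 new (t, n, h)
  "ttth" → prefix "tt" already present; 2 new (t, h)
  "tmmhnnn" → prefix "tm" already present; 5 new (m, h, n, n, n)
  "tm" → prefix "tm" already present; 0 new (none)
  "tth" → prefix "tt" already present; 1 new (h)
  "tmnmtytyy" → prefix "tmnmtyty" already present; 1 new (y)
Total nodes = 8 + 3 + 2 + 5 + 0 + 1 + 1 = 20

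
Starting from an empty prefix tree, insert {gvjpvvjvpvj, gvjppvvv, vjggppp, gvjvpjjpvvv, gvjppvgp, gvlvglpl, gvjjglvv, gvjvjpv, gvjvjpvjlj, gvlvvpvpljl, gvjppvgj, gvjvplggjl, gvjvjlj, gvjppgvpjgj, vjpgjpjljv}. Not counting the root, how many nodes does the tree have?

78

Trace insertions, counting only characters that open a new branch:
  "gvjpvvjvpvj" → 11 new (g, v, j, p, v, v, j, v, p, v, j)
  "gvjppvvv" → prefix "gvjp" already present; 4 new (p, v, v, v)
  "vjggppp" → 7 new (v, j, g, g, p, p, p)
  "gvjvpjjpvvv" → prefix "gvj" already present; 8 new (v, p, j, j, p, v, v, v)
  "gvjppvgp" → prefix "gvjppv" already present; 2 new (g, p)
  "gvlvglpl" → prefix "gv" already present; 6 new (l, v, g, l, p, l)
  "gvjjglvv" → prefix "gvj" already present; 5 new (j, g, l, v, v)
  "gvjvjpv" → prefix "gvjv" already present; 3 new (j, p, v)
  "gvjvjpvjlj" → prefix "gvjvjpv" already present; 3 new (j, l, j)
  "gvlvvpvpljl" → prefix "gvlv" already present; 7 new (v, p, v, p, l, j, l)
  "gvjppvgj" → prefix "gvjppvg" already present; 1 new (j)
  "gvjvplggjl" → prefix "gvjvp" already present; 5 new (l, g, g, j, l)
  "gvjvjlj" → prefix "gvjvj" already present; 2 new (l, j)
  "gvjppgvpjgj" → prefix "gvjpp" already present; 6 new (g, v, p, j, g, j)
  "vjpgjpjljv" → prefix "vj" already present; 8 new (p, g, j, p, j, l, j, v)
Total nodes = 11 + 4 + 7 + 8 + 2 + 6 + 5 + 3 + 3 + 7 + 1 + 5 + 2 + 6 + 8 = 78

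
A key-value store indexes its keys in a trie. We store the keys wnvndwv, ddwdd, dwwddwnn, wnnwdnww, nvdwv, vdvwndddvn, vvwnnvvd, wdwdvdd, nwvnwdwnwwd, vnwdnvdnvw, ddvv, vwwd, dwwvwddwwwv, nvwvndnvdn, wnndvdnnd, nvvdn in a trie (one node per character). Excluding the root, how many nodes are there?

Insert word by word; a character creates a node only if that edge doesn't already exist:
  "wnvndwv" → 7 new (w, n, v, n, d, w, v)
  "ddwdd" → 5 new (d, d, w, d, d)
  "dwwddwnn" → prefix "d" already present; 7 new (w, w, d, d, w, n, n)
  "wnnwdnww" → prefix "wn" already present; 6 new (n, w, d, n, w, w)
  "nvdwv" → 5 new (n, v, d, w, v)
  "vdvwndddvn" → 10 new (v, d, v, w, n, d, d, d, v, n)
  "vvwnnvvd" → prefix "v" already present; 7 new (v, w, n, n, v, v, d)
  "wdwdvdd" → prefix "w" already present; 6 new (d, w, d, v, d, d)
  "nwvnwdwnwwd" → prefix "n" already present; 10 new (w, v, n, w, d, w, n, w, w, d)
  "vnwdnvdnvw" → prefix "v" already present; 9 new (n, w, d, n, v, d, n, v, w)
  "ddvv" → prefix "dd" already present; 2 new (v, v)
  "vwwd" → prefix "v" already present; 3 new (w, w, d)
  "dwwvwddwwwv" → prefix "dww" already present; 8 new (v, w, d, d, w, w, w, v)
  "nvwvndnvdn" → prefix "nv" already present; 8 new (w, v, n, d, n, v, d, n)
  "wnndvdnnd" → prefix "wnn" already present; 6 new (d, v, d, n, n, d)
  "nvvdn" → prefix "nv" already present; 3 new (v, d, n)
Total nodes = 7 + 5 + 7 + 6 + 5 + 10 + 7 + 6 + 10 + 9 + 2 + 3 + 8 + 8 + 6 + 3 = 102

102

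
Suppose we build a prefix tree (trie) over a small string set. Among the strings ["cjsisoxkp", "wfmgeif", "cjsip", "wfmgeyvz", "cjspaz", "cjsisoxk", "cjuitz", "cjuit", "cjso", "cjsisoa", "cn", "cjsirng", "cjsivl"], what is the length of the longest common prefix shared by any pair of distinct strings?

8

The deepest shared node is where two words last agree before diverging.
"cjsisoxk" and "cjsisoxkp" agree on "cjsisoxk" (8 characters) before diverging; nothing deeper is shared.
Longest shared-prefix length: 8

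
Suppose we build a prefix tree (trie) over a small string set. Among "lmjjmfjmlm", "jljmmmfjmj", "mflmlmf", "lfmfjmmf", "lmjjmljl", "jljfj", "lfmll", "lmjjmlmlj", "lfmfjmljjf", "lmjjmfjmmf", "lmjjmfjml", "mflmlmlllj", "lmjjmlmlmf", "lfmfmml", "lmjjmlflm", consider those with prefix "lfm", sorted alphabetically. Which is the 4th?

Words with prefix "lfm", in lexicographic order: "lfmfjmljjf", "lfmfjmmf", "lfmfmml", "lfmll"
The 4th is lfmll.

lfmll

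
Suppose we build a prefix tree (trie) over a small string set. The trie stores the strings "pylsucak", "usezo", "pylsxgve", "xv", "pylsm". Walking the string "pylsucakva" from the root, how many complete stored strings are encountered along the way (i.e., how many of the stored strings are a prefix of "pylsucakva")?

Walk "pylsucakva" from the root; an end-of-word marker is hit whenever a stored word is a prefix of "pylsucakva".
Prefixes of the query that are stored words: "pylsucak"
Count: 1

1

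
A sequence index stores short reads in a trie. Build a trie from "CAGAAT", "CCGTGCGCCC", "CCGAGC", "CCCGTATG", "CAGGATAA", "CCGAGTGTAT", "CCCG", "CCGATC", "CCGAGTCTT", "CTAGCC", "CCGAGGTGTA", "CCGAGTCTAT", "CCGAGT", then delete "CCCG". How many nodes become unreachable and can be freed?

0

A node on "CCCG"'s path can go only if nothing else ends at it or branches off below it.
Every node on "CCCG" is still needed (e.g. by "CCCGTATG"), so nothing is freed.
Nodes removed: 0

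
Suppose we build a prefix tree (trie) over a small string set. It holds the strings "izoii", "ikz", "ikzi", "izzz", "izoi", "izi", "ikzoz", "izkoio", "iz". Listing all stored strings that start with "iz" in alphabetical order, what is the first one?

iz

DFS of the "iz" subtree visits, in order: "iz", "izi", "izkoio", "izoi", "izoii", "izzz"
Position 1: iz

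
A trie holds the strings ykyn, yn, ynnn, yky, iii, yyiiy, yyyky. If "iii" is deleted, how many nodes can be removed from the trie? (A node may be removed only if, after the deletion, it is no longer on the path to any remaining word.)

3

After clearing the end-marker at "iii", prune upward until reaching a node still needed by another word.
No other word shares any prefix with "iii", so all 3 of its nodes go.
Nodes removed: 3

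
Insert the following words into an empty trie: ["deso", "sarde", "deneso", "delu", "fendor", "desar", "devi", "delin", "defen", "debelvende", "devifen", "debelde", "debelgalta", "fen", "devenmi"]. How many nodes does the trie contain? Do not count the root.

52

For each word, the new-node count is its length minus the longest prefix already in the trie:
  "deso" → 4 new (d, e, s, o)
  "sarde" → 5 new (s, a, r, d, e)
  "deneso" → prefix "de" already present; 4 new (n, e, s, o)
  "delu" → prefix "de" already present; 2 new (l, u)
  "fendor" → 6 new (f, e, n, d, o, r)
  "desar" → prefix "des" already present; 2 new (a, r)
  "devi" → prefix "de" already present; 2 new (v, i)
  "delin" → prefix "del" already present; 2 new (i, n)
  "defen" → prefix "de" already present; 3 new (f, e, n)
  "debelvende" → prefix "de" already present; 8 new (b, e, l, v, e, n, d, e)
  "devifen" → prefix "devi" already present; 3 new (f, e, n)
  "debelde" → prefix "debel" already present; 2 new (d, e)
  "debelgalta" → prefix "debel" already present; 5 new (g, a, l, t, a)
  "fen" → prefix "fen" already present; 0 new (none)
  "devenmi" → prefix "dev" already present; 4 new (e, n, m, i)
Total nodes = 4 + 5 + 4 + 2 + 6 + 2 + 2 + 2 + 3 + 8 + 3 + 2 + 5 + 0 + 4 = 52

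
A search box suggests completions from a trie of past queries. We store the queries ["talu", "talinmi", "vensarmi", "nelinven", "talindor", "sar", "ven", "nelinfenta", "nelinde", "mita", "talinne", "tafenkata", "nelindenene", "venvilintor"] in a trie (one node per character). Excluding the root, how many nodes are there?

For each word, the new-node count is its length minus the longest prefix already in the trie:
  "talu" → 4 new (t, a, l, u)
  "talinmi" → prefix "tal" already present; 4 new (i, n, m, i)
  "vensarmi" → 8 new (v, e, n, s, a, r, m, i)
  "nelinven" → 8 new (n, e, l, i, n, v, e, n)
  "talindor" → prefix "talin" already present; 3 new (d, o, r)
  "sar" → 3 new (s, a, r)
  "ven" → prefix "ven" already present; 0 new (none)
  "nelinfenta" → prefix "nelin" already present; 5 new (f, e, n, t, a)
  "nelinde" → prefix "nelin" already present; 2 new (d, e)
  "mita" → 4 new (m, i, t, a)
  "talinne" → prefix "talin" already present; 2 new (n, e)
  "tafenkata" → prefix "ta" already present; 7 new (f, e, n, k, a, t, a)
  "nelindenene" → prefix "nelinde" already present; 4 new (n, e, n, e)
  "venvilintor" → prefix "ven" already present; 8 new (v, i, l, i, n, t, o, r)
Total nodes = 4 + 4 + 8 + 8 + 3 + 3 + 0 + 5 + 2 + 4 + 2 + 7 + 4 + 8 = 62

62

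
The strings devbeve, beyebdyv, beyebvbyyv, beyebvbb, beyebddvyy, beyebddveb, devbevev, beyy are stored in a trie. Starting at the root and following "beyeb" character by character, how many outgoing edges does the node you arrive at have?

2

Walk "beyeb" from the root, arriving at one node.
Characters that immediately follow "beyeb" among the stored strings: {d, v}.
That node has 2 child edges.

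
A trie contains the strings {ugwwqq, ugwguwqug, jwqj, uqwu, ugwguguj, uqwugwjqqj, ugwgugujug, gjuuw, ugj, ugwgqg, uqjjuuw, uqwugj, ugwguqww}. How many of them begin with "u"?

Traverse to the node for "u", then collect every word in that subtree.
Words under "u": ugj, ugwgqg, ugwguguj, ugwgugujug, ugwguqww, ugwguwqug, ugwwqq, uqjjuuw, uqwu, uqwugj, uqwugwjqqj
Count: 11

11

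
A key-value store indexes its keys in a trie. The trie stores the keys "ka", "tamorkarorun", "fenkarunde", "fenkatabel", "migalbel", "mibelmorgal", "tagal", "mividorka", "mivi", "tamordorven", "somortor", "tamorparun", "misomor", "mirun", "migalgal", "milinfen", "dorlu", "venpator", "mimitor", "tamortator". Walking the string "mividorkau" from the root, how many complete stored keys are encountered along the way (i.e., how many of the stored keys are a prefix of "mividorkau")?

2

Traverse "mividorkau" character by character; count nodes along the way that are marked as word ends.
Prefixes of the query that are stored words: "mivi", "mividorka"
Count: 2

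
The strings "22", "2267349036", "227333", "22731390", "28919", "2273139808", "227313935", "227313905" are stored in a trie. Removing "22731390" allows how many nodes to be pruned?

0

A node on "22731390"'s path can go only if nothing else ends at it or branches off below it.
Every node on "22731390" is still needed (e.g. by "227313905"), so nothing is freed.
Nodes removed: 0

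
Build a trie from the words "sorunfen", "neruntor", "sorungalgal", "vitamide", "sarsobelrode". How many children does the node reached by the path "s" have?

The children of the "s" node are the distinct next characters among strings starting with "s".
Characters that immediately follow "s" among the stored strings: {a, o}.
That node has 2 child edges.

2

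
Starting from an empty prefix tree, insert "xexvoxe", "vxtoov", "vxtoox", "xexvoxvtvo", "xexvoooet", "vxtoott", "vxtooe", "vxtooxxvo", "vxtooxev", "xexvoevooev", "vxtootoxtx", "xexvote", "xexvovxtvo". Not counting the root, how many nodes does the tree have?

For each word, the new-node count is its length minus the longest prefix already in the trie:
  "xexvoxe" → 7 new (x, e, x, v, o, x, e)
  "vxtoov" → 6 new (v, x, t, o, o, v)
  "vxtoox" → prefix "vxtoo" already present; 1 new (x)
  "xexvoxvtvo" → prefix "xexvox" already present; 4 new (v, t, v, o)
  "xexvoooet" → prefix "xexvo" already present; 4 new (o, o, e, t)
  "vxtoott" → prefix "vxtoo" already present; 2 new (t, t)
  "vxtooe" → prefix "vxtoo" already present; 1 new (e)
  "vxtooxxvo" → prefix "vxtoox" already present; 3 new (x, v, o)
  "vxtooxev" → prefix "vxtoox" already present; 2 new (e, v)
  "xexvoevooev" → prefix "xexvo" already present; 6 new (e, v, o, o, e, v)
  "vxtootoxtx" → prefix "vxtoot" already present; 4 new (o, x, t, x)
  "xexvote" → prefix "xexvo" already present; 2 new (t, e)
  "xexvovxtvo" → prefix "xexvo" already present; 5 new (v, x, t, v, o)
Total nodes = 7 + 6 + 1 + 4 + 4 + 2 + 1 + 3 + 2 + 6 + 4 + 2 + 5 = 47

47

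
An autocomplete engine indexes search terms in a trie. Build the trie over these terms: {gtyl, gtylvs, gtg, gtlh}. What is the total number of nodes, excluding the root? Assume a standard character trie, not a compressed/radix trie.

9

Insert word by word; a character creates a node only if that edge doesn't already exist:
  "gtyl" → 4 new (g, t, y, l)
  "gtylvs" → prefix "gtyl" already present; 2 new (v, s)
  "gtg" → prefix "gt" already present; 1 new (g)
  "gtlh" → prefix "gt" already present; 2 new (l, h)
Total nodes = 4 + 2 + 1 + 2 = 9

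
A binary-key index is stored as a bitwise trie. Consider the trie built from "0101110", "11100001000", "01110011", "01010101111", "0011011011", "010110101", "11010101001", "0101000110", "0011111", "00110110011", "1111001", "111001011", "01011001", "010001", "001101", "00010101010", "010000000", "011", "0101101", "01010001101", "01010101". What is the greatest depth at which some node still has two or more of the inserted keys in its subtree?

10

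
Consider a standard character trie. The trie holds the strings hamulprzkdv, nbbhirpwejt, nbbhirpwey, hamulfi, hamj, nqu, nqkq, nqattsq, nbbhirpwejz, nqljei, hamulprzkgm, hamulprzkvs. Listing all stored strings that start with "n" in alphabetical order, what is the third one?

Words with prefix "n", in lexicographic order: "nbbhirpwejt", "nbbhirpwejz", "nbbhirpwey", "nqattsq", "nqkq", "nqljei", "nqu"
The 3rd is nbbhirpwey.

nbbhirpwey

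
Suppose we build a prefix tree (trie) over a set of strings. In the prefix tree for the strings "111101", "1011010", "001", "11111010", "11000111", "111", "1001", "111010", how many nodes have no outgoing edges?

7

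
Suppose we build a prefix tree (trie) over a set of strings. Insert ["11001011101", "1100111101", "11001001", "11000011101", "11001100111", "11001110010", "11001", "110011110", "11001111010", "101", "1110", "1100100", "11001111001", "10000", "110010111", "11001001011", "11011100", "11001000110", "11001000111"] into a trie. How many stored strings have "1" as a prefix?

Traverse to the node for "1", then collect every word in that subtree.
Words under "1": 10000, 101, 11000011101, 11001, 1100100, 11001000110, 11001000111, 11001001, 11001001011, 110010111, 11001011101, 11001100111, 11001110010, 110011110, 11001111001, 1100111101, 11001111010, 11011100, 1110
Count: 19

19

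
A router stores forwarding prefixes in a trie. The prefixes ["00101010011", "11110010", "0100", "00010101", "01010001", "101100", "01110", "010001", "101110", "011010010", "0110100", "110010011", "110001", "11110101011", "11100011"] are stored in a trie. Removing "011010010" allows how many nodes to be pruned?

After clearing the end-marker at "011010010", prune upward until reaching a node still needed by another word.
The suffix "10" (2 nodes) is used only by "011010010"; "0110100" is itself a stored word, so pruning stops there.
Nodes removed: 2

2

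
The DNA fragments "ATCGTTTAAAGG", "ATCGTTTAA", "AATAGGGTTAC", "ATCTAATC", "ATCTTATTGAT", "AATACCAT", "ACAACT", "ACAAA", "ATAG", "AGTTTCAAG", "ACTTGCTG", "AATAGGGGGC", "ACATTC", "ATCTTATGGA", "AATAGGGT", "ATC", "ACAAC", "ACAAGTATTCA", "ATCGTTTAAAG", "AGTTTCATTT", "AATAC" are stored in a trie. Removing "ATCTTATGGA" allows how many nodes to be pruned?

3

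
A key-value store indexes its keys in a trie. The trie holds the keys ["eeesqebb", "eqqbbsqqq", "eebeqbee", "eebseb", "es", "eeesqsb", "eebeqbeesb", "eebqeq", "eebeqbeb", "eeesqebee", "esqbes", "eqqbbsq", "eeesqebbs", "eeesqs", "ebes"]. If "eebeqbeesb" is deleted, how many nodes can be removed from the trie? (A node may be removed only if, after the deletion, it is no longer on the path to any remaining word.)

Walk "eebeqbeesb" from the leaf back toward the root, removing each node that no remaining word uses.
The suffix "sb" (2 nodes) is used only by "eebeqbeesb"; "eebeqbee" is itself a stored word, so pruning stops there.
Nodes removed: 2

2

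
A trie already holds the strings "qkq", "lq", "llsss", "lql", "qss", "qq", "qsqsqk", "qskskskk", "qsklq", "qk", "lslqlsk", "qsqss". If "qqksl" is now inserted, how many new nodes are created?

3

The longest prefix of "qqksl" already in the trie is "qq" (length 2).
Each of the 3 remaining characters creates one node.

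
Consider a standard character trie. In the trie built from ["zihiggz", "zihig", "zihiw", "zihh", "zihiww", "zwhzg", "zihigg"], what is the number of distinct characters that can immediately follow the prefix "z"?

2

Follow the path "z" to its node, then look at its outgoing edges.
Characters that immediately follow "z" among the stored strings: {i, w}.
That node has 2 child edges.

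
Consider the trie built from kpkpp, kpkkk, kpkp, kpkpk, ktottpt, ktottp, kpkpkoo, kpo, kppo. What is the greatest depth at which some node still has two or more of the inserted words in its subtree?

Look for the deepest trie node that still has at least two words in its subtree.
"ktottp" and "ktottpt" agree on "ktottp" (6 characters) before diverging; nothing deeper is shared.
Longest shared-prefix length: 6

6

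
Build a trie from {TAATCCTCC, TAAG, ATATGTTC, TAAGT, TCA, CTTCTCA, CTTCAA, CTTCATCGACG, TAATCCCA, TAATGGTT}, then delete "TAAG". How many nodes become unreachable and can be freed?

0

A node on "TAAG"'s path can go only if nothing else ends at it or branches off below it.
Every node on "TAAG" is still needed (e.g. by "TAAGT"), so nothing is freed.
Nodes removed: 0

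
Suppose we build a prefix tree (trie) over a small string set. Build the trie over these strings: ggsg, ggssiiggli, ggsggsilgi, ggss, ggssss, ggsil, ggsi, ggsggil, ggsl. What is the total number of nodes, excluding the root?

Count nodes per top-level branch (shared prefixes stored once):
  'g'-branch (ggsg, ggsggil, ggsggsilgi, ggsi, ggsil, ggsl, ggss, ggssiiggli, ggssss): 24 nodes
Sum: 24

24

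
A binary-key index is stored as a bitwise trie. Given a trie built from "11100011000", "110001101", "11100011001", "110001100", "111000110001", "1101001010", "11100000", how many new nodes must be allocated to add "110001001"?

3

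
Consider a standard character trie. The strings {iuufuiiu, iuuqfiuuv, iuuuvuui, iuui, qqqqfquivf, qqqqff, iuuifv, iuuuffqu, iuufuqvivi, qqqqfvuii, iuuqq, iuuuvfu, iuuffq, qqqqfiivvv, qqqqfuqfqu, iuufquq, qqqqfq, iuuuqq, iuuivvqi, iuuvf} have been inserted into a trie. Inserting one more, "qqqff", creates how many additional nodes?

2

The longest prefix of "qqqff" already in the trie is "qqq" (length 3).
Each of the 2 remaining characters creates one node.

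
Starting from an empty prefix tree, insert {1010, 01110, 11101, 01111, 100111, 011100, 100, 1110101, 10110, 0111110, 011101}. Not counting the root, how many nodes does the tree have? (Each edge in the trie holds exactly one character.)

26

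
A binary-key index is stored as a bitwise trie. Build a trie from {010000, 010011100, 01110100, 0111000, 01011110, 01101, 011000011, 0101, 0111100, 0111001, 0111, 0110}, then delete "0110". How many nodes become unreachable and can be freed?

After clearing the end-marker at "0110", prune upward until reaching a node still needed by another word.
Every node on "0110" is still needed (e.g. by "01101"), so nothing is freed.
Nodes removed: 0

0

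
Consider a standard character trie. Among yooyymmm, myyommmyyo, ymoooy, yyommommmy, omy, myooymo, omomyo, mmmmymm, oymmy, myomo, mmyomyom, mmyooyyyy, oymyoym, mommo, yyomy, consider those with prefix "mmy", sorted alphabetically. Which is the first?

mmyomyom

Words with prefix "mmy", in lexicographic order: "mmyomyom", "mmyooyyyy"
Position 1: mmyomyom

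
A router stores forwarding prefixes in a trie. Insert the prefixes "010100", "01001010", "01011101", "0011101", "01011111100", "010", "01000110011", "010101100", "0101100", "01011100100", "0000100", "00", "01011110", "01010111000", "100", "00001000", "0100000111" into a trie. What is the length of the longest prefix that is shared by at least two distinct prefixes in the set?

Look for the deepest trie node that still has at least two words in its subtree.
"0000100" and "00001000" agree on "0000100" (7 characters) before diverging; nothing deeper is shared.
Longest shared-prefix length: 7

7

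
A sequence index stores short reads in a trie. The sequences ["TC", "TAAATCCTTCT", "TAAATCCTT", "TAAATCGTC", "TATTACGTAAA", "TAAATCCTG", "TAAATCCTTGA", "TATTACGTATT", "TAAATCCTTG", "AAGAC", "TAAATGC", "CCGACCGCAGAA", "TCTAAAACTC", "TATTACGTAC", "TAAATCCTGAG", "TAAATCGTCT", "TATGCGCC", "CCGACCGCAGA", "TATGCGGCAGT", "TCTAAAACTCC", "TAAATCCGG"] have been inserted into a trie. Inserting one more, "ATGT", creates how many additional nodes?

Walking "ATGT" from the root, the first 1 characters ("A") follow existing edges; "T" is the first miss.
So 4 − 1 = 3 new nodes.

3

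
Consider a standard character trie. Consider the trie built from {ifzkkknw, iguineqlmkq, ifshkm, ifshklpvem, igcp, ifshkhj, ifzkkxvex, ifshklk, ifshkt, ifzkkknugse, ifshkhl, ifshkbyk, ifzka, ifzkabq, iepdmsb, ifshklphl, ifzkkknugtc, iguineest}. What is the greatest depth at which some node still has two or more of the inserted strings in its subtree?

9

Equivalently: take the maximum, over all pairs, of their longest common prefix length.
"ifzkkknugse" and "ifzkkknugtc" agree on "ifzkkknug" (9 characters) before diverging; nothing deeper is shared.
Longest shared-prefix length: 9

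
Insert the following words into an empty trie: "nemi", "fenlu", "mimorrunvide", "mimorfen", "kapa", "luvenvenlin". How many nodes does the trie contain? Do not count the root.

Insert word by word; a character creates a node only if that edge doesn't already exist:
  "nemi" → 4 new (n, e, m, i)
  "fenlu" → 5 new (f, e, n, l, u)
  "mimorrunvide" → 12 new (m, i, m, o, r, r, u, n, v, i, d, e)
  "mimorfen" → prefix "mimor" already present; 3 new (f, e, n)
  "kapa" → 4 new (k, a, p, a)
  "luvenvenlin" → 11 new (l, u, v, e, n, v, e, n, l, i, n)
Total nodes = 4 + 5 + 12 + 3 + 4 + 11 = 39

39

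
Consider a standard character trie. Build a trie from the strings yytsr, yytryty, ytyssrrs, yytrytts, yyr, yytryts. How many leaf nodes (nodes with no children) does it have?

6

Leaves are exactly the stored words that no other stored word extends.
Those words: "ytyssrrs", "yyr", "yytryts", "yytrytts", "yytryty", "yytsr"
Leaf count: 6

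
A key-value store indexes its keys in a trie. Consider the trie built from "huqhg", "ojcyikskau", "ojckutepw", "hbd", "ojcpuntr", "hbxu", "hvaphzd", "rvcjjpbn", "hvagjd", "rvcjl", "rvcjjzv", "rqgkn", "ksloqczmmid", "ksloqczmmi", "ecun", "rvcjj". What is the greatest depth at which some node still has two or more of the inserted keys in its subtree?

Look for the deepest trie node that still has at least two words in its subtree.
e.g. "ksloqczmmi" and "ksloqczmmid" share the prefix "ksloqczmmi" of length 10; no pair shares a longer one.
Longest shared-prefix length: 10

10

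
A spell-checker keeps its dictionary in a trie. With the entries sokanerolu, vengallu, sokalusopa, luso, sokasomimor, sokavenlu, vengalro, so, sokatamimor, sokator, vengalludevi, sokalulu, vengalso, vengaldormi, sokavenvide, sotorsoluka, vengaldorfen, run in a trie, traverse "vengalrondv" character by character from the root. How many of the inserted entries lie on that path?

Traverse "vengalrondv" character by character; count nodes along the way that are marked as word ends.
Prefixes of the query that are stored words: "vengalro"
Count: 1

1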